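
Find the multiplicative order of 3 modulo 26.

3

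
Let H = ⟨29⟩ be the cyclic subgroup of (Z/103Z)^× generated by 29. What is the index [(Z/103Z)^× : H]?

The order of 29 must divide φ(103) = 103 − 1 = 102 = 2 · 3 · 17.
Divisors of 102: 1, 2, 3, 6, 17, 34, 51, 102.
Test each divisor d:
29^1 ≡ 29
29^2 ≡ 17
29^3 ≡ 81
29^6 ≡ 72
29^17 ≡ 56
29^34 ≡ 46
29^51 ≡ 1
Thus |⟨29⟩| = ord(29) = 51.
The index is φ(103) / ord(29) = 102 / 51 = 2.

2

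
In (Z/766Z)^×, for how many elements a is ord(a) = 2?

φ(766) = φ(2)·φ(383) = 1·382 = 382 = 2 · 191.
Since (Z/766Z)^× is cyclic of order 382, the number of elements of order d is φ(d) when d | 382 and 0 otherwise.
2 | 382, and φ(2) = 2 − 1 = 1.

1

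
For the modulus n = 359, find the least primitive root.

φ(359) = 359 − 1 = 358 = 2 · 179.
g is a primitive root iff g^(358/q) ≢ 1 (mod 359) for each prime q ∈ {2, 179}.
g = 2: 2^179 ≡ 1 — hits 1, so not a primitive root.
g = 3: 3^179 ≡ 1 — hits 1, so not a primitive root.
g = 4: 4^179 ≡ 1 — hits 1, so not a primitive root.
g = 5: 5^179 ≡ 1 — hits 1, so not a primitive root.
g = 6: 6^179 ≡ 1 — hits 1, so not a primitive root.
g = 7: 7^179 ≡ 358; 7^2 ≡ 49 — none is 1, so 7 is a primitive root.
So 7 is the smallest generator of (Z/359Z)^×.

7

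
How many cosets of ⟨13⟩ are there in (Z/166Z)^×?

The order of 13 must divide φ(166) = φ(2)·φ(83) = 1·82 = 82 = 2 · 41.
Divisors of 82: 1, 2, 41, 82.
Test each divisor d:
13^1 ≡ 13
13^2 ≡ 3
13^41 ≡ 165
13^82 ≡ 1
So ord_166(13) = 82, hence |⟨13⟩| = 82.
The index is φ(166) / ord(13) = 82 / 82 = 1.

1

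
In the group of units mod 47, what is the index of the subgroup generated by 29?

1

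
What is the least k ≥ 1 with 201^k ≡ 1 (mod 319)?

140

ord(201) | φ(319) = φ(11·29) = (11−1)·(29−1) = 10·28 = 280 = 2^3 · 5 · 7.
Divisors of 280: 1, 2, 4, 5, 7, 8, 10, 14, 20, 28, 35, 40, 56, 70, 140, 280.
Evaluate successive powers at the divisors of 280:
201^1 ≡ 201
201^2 ≡ 207
201^4 ≡ 103
201^5 ≡ 287
201^7 ≡ 75
201^8 ≡ 82
201^10 ≡ 67
201^14 ≡ 202
201^20 ≡ 23
201^28 ≡ 291
201^35 ≡ 133
201^40 ≡ 210
201^56 ≡ 146
201^70 ≡ 144
201^140 ≡ 1
The smallest such exponent is 140, so the order of 201 is 140.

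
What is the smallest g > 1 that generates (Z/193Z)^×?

5

φ(193) = 193 − 1 = 192 = 2^6 · 3.
g is a primitive root iff g^(192/q) ≢ 1 (mod 193) for each prime q ∈ {2, 3}.
g = 2: 2^96 ≡ 1 — hits 1, so not a primitive root.
g = 3: 3^96 ≡ 1 — hits 1, so not a primitive root.
g = 4: 4^96 ≡ 1 — hits 1, so not a primitive root.
g = 5: 5^96 ≡ 192; 5^64 ≡ 84 — none is 1, so 5 is a primitive root.
Hence the least primitive root of 193 is 5.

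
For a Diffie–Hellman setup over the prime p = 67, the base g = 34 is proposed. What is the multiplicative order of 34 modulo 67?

66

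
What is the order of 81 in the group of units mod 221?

12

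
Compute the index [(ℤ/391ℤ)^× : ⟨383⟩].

Since 383 ∈ (Z/391Z)^×, its order divides φ(391) = φ(17·23) = (17−1)·(23−1) = 16·22 = 352 = 2^5 · 11.
Divisors of 352: 1, 2, 4, 8, 11, 16, 22, 32, 44, 88, 176, 352.
Test each divisor d:
383^1 ≡ 383 (mod 391)
383^2 ≡ 64 (mod 391)
383^4 ≡ 186 (mod 391)
383^8 ≡ 188 (mod 391)
383^11 ≡ 321 (mod 391)
383^16 ≡ 154 (mod 391)
383^22 ≡ 208 (mod 391)
383^32 ≡ 256 (mod 391)
383^44 ≡ 254 (mod 391)
383^88 ≡ 1 (mod 391) ✓
So ord_391(383) = 88, hence |⟨383⟩| = 88.
Index = |(Z/391Z)^×| / |⟨383⟩| = 352 / 88 = 4.

4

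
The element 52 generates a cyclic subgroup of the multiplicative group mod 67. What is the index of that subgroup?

3

The order of 52 must divide φ(67) = 67 − 1 = 66 = 2 · 3 · 11.
Divisors of 66: 1, 2, 3, 6, 11, 22, 33, 66.
Evaluate successive powers at the divisors of 66:
52^1 ≡ 52 (mod 67)
52^2 ≡ 24 (mod 67)
52^3 ≡ 42 (mod 67)
52^6 ≡ 22 (mod 67)
52^11 ≡ 66 (mod 67)
52^22 ≡ 1 (mod 67) ✓
The order of 52 is 22, so the subgroup it generates has 22 elements.
[(Z/67Z)^× : ⟨52⟩] = 66/22 = 3.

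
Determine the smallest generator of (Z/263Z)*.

5

φ(263) = 263 − 1 = 262 = 2 · 131.
Test candidates g = 2, 3, … against the prime factors q ∈ {2, 131} of φ(263): g is a generator iff g^(262/q) ≢ 1 for every such q.
g = 2: 2^131 ≡ 1 — hits 1, so not a primitive root.
g = 3: 3^131 ≡ 1 — hits 1, so not a primitive root.
g = 4: 4^131 ≡ 1 — hits 1, so not a primitive root.
g = 5: 5^131 ≡ 262; 5^2 ≡ 25 — none is 1, so 5 is a primitive root.
Hence the least primitive root of 263 is 5.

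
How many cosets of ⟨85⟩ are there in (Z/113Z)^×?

8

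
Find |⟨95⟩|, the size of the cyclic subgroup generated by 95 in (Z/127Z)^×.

14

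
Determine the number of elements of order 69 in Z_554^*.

44

φ(554) = φ(2)·φ(277) = 1·276 = 276 = 2^2 · 3 · 23.
Since (Z/554Z)^× is cyclic of order 276, the number of elements of order d is φ(d) when d | 276 and 0 otherwise.
69 = 3 · 23 divides 276, and φ(69) = 44.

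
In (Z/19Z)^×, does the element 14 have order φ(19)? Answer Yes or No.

Yes

φ(19) = 19 − 1 = 18 = 2 · 3^2.
It suffices to check that the order of 14 is not a proper divisor of 18: compute 14^(18/q) for q ∈ {2, 3}.
14^9 ≡ 18 (mod 19)  [q = 2: ≢ 1 ✓]
14^6 ≡ 7 (mod 19)  [q = 3: ≢ 1 ✓]
None equal 1, so ord_19(14) = 18: 14 is a primitive root.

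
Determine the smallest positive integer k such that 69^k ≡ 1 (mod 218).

ord(69) | φ(218) = φ(2)·φ(109) = 1·108 = 108 = 2^2 · 3^3.
Divisors of 108: 1, 2, 3, 4, 6, 9, 12, 18, 27, 36, 54, 108.
Check 69^d mod 218 for each divisor in increasing order:
69^1 ≡ 69 (mod 218)
69^2 ≡ 183 (mod 218)
69^3 ≡ 201 (mod 218)
69^4 ≡ 135 (mod 218)
69^6 ≡ 71 (mod 218)
69^9 ≡ 101 (mod 218)
69^12 ≡ 27 (mod 218)
69^18 ≡ 173 (mod 218)
69^27 ≡ 33 (mod 218)
69^36 ≡ 63 (mod 218)
69^54 ≡ 217 (mod 218)
69^108 ≡ 1 (mod 218) ✓
So ord_218(69) = 108.

108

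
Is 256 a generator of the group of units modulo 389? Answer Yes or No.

No

φ(389) = 389 − 1 = 388 = 2^2 · 97.
It suffices to check that the order of 256 is not a proper divisor of 388: compute 256^(388/q) for q ∈ {2, 97}.
256^194 ≡ 1 (mod 389)  [q = 2: ≡ 1 ✗]
256^4 ≡ 13 (mod 389)  [q = 97: ≢ 1 ✓]
The check at q = 2 fails, so 256 generates a proper subgroup.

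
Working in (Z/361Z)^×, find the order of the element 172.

Since 172 ∈ (Z/361Z)^×, its order divides φ(361) = φ(19^2) = 19·(19−1) = 342 = 2 · 3^2 · 19.
Divisors of 342: 1, 2, 3, 6, 9, 18, 19, 38, 57, 114, 171, 342.
Test each divisor d:
172^1 ≡ 172
172^2 ≡ 343
172^3 ≡ 153
172^6 ≡ 305
172^9 ≡ 96
172^18 ≡ 191
172^19 ≡ 1
So ord_361(172) = 19.

19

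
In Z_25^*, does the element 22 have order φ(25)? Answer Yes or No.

φ(25) = φ(5^2) = 5·(5−1) = 20 = 2^2 · 5.
It suffices to check that the order of 22 is not a proper divisor of 20: compute 22^(20/q) for q ∈ {2, 5}.
22^10 ≡ 24 (mod 25)  [q = 2: ≢ 1 ✓]
22^4 ≡ 6 (mod 25)  [q = 5: ≢ 1 ✓]
Every test exponent gives a nontrivial residue, hence 22 generates the full group.

Yes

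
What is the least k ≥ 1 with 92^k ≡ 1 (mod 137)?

The order of 92 must divide φ(137) = 137 − 1 = 136 = 2^3 · 17.
Divisors of 136: 1, 2, 4, 8, 17, 34, 68, 136.
Check 92^d mod 137 for each divisor in increasing order:
92^1 ≡ 92 (mod 137)
92^2 ≡ 107 (mod 137)
92^4 ≡ 78 (mod 137)
92^8 ≡ 56 (mod 137)
92^17 ≡ 127 (mod 137)
92^34 ≡ 100 (mod 137)
92^68 ≡ 136 (mod 137)
92^136 ≡ 1 (mod 137) ✓
Therefore the multiplicative order of 92 modulo 137 is 136.

136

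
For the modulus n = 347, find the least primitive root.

φ(347) = 347 − 1 = 346 = 2 · 173.
g is a primitive root iff g^(346/q) ≢ 1 (mod 347) for each prime q ∈ {2, 173}.
g = 2: 2^173 ≡ 346; 2^2 ≡ 4 — none is 1, so 2 is a primitive root.
So 2 is the smallest generator of (Z/347Z)^×.

2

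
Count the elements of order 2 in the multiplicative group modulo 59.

1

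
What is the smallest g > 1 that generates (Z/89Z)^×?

φ(89) = 89 − 1 = 88 = 2^3 · 11.
g is a primitive root iff g^(88/q) ≢ 1 (mod 89) for each prime q ∈ {2, 11}.
g = 2: 2^44 ≡ 1 — hits 1, so not a primitive root.
g = 3: 3^44 ≡ 88; 3^8 ≡ 64 — none is 1, so 3 is a primitive root.
Hence the least primitive root of 89 is 3.

3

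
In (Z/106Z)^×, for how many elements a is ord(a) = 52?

24

φ(106) = φ(2)·φ(53) = 1·52 = 52 = 2^2 · 13.
(Z/106Z)^× is cyclic (|G| = 52); a cyclic group of order m has exactly φ(d) elements of each order d | m, and none otherwise.
52 = 2^2 · 13 divides 52, and φ(52) = 24.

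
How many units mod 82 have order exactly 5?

φ(82) = φ(2)·φ(41) = 1·40 = 40 = 2^3 · 5.
In a cyclic group of order 40, there are φ(d) elements of order d for each divisor d of 40, and zero for non-divisors.
5 | 40, and φ(5) = 5 − 1 = 4.

4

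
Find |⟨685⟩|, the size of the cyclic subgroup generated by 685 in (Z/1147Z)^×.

180

The order of 685 must divide φ(1147) = φ(31·37) = (31−1)·(37−1) = 30·36 = 1080 = 2^3 · 3^3 · 5.
Divisors of 1080: 1, 2, 3, 4, 5, 6, 8, 9, 10, 12, 15, 18, 20, 24, 27, 30, 36, 40, 45, 54, 60, 72, 90, 108, 120, 135, 180, 216, 270, 360, 540, 1080.
Compute 685^d (mod 1147) for the divisors d until we hit 1:
685^1 ≡ 685 (mod 1147)
685^2 ≡ 102 (mod 1147)
685^3 ≡ 1050 (mod 1147)
685^4 ≡ 81 (mod 1147)
685^5 ≡ 429 (mod 1147)
685^6 ≡ 233 (mod 1147)
685^8 ≡ 826 (mod 1147)
685^9 ≡ 339 (mod 1147)
685^10 ≡ 521 (mod 1147)
685^12 ≡ 380 (mod 1147)
685^15 ≡ 991 (mod 1147)
685^18 ≡ 221 (mod 1147)
685^20 ≡ 749 (mod 1147)
685^24 ≡ 1025 (mod 1147)
685^27 ≡ 364 (mod 1147)
685^30 ≡ 249 (mod 1147)
685^36 ≡ 667 (mod 1147)
685^40 ≡ 118 (mod 1147)
685^45 ≡ 154 (mod 1147)
685^54 ≡ 591 (mod 1147)
685^60 ≡ 63 (mod 1147)
685^72 ≡ 1000 (mod 1147)
685^90 ≡ 776 (mod 1147)
685^108 ≡ 593 (mod 1147)
685^120 ≡ 528 (mod 1147)
685^135 ≡ 216 (mod 1147)
685^180 ≡ 1 (mod 1147) ✓
Therefore the multiplicative order of 685 modulo 1147 is 180.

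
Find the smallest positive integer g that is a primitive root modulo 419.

φ(419) = 419 − 1 = 418 = 2 · 11 · 19.
Test candidates g = 2, 3, … against the prime factors q ∈ {2, 11, 19} of φ(419): g is a generator iff g^(418/q) ≢ 1 for every such q.
g = 2: 2^209 ≡ 418; 2^38 ≡ 334; 2^22 ≡ 114 — none is 1, so 2 is a primitive root.
The smallest primitive root modulo 419 is 2.

2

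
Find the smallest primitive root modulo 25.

2

φ(25) = φ(5^2) = 5·(5−1) = 20 = 2^2 · 5.
Test candidates g = 2, 3, … against the prime factors q ∈ {2, 5} of φ(25): g is a generator iff g^(20/q) ≢ 1 for every such q.
g = 2: 2^10 ≡ 24; 2^4 ≡ 16 — none is 1, so 2 is a primitive root.
The smallest primitive root modulo 25 is 2.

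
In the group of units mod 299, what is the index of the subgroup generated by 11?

2

Since 11 ∈ (Z/299Z)^×, its order divides φ(299) = φ(13·23) = (13−1)·(23−1) = 12·22 = 264 = 2^3 · 3 · 11.
Divisors of 264: 1, 2, 3, 4, 6, 8, 11, 12, 22, 24, 33, 44, 66, 88, 132, 264.
Evaluate successive powers at the divisors of 264:
11^1 ≡ 11
11^2 ≡ 121
11^3 ≡ 135
11^4 ≡ 289
11^6 ≡ 285
11^8 ≡ 100
11^11 ≡ 45
11^12 ≡ 196
11^22 ≡ 231
11^24 ≡ 144
11^33 ≡ 229
11^44 ≡ 139
11^66 ≡ 116
11^88 ≡ 185
11^132 ≡ 1
Thus |⟨11⟩| = ord(11) = 132.
The index is φ(299) / ord(11) = 264 / 132 = 2.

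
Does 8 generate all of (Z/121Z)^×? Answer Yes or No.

Yes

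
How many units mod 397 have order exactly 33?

φ(397) = 397 − 1 = 396 = 2^2 · 3^2 · 11.
Since (Z/397Z)^× is cyclic of order 396, the number of elements of order d is φ(d) when d | 396 and 0 otherwise.
33 = 3 · 11 divides 396, and φ(33) = 20.

20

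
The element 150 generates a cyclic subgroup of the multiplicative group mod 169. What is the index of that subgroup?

13

By Lagrange's theorem, ord_169(150) divides φ(169) = φ(13^2) = 13·(13−1) = 156 = 2^2 · 3 · 13.
Divisors of 156: 1, 2, 3, 4, 6, 12, 13, 26, 39, 52, 78, 156.
Evaluate successive powers at the divisors of 156:
150^1 ≡ 150 (mod 169)
150^2 ≡ 23 (mod 169)
150^3 ≡ 70 (mod 169)
150^4 ≡ 22 (mod 169)
150^6 ≡ 168 (mod 169)
150^12 ≡ 1 (mod 169) ✓
So ord_169(150) = 12, hence |⟨150⟩| = 12.
Index = |(Z/169Z)^×| / |⟨150⟩| = 156 / 12 = 13.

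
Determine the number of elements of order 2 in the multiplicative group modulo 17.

1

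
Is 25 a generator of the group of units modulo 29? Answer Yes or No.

φ(29) = 29 − 1 = 28 = 2^2 · 7.
25 is a primitive root mod 29 iff 25^(φ(29)/q) ≢ 1 for every prime q | φ(29), i.e. q ∈ {2, 7}.
25^14 ≡ 1 (mod 29)  [q = 2: ≡ 1 ✗]
25^4 ≡ 24 (mod 29)  [q = 7: ≢ 1 ✓]
Since 25^14 ≡ 1, the order of 25 divides 14 < 28, so 25 is not a primitive root.

No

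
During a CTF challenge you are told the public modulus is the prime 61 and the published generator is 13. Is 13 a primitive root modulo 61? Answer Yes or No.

No

φ(61) = 61 − 1 = 60 = 2^2 · 3 · 5.
13 is a primitive root mod 61 iff 13^(φ(61)/q) ≢ 1 for every prime q | φ(61), i.e. q ∈ {2, 3, 5}.
13^30 ≡ 1 (mod 61)  [q = 2: ≡ 1 ✗]
13^20 ≡ 47 (mod 61)  [q = 3: ≢ 1 ✓]
13^12 ≡ 1 (mod 61)  [q = 5: ≡ 1 ✗]
13^30 ≡ 1 shows ord(13) | 30, strictly less than φ(61); not a primitive root.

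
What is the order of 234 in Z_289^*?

ord(234) | φ(289) = φ(17^2) = 17·(17−1) = 272 = 2^4 · 17.
Divisors of 272: 1, 2, 4, 8, 16, 17, 34, 68, 136, 272.
Check 234^d mod 289 for each divisor in increasing order:
234^1 ≡ 234 (mod 289)
234^2 ≡ 135 (mod 289)
234^4 ≡ 18 (mod 289)
234^8 ≡ 35 (mod 289)
234^16 ≡ 69 (mod 289)
234^17 ≡ 251 (mod 289)
234^34 ≡ 288 (mod 289)
234^68 ≡ 1 (mod 289) ✓
Therefore the multiplicative order of 234 modulo 289 is 68.

68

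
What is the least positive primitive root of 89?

φ(89) = 89 − 1 = 88 = 2^3 · 11.
Test candidates g = 2, 3, … against the prime factors q ∈ {2, 11} of φ(89): g is a generator iff g^(88/q) ≢ 1 for every such q.
g = 2: 2^44 ≡ 1 — hits 1, so not a primitive root.
g = 3: 3^44 ≡ 88; 3^8 ≡ 64 — none is 1, so 3 is a primitive root.
Hence the least primitive root of 89 is 3.

3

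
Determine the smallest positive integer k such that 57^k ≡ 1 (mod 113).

Since 57 ∈ (Z/113Z)^×, its order divides φ(113) = 113 − 1 = 112 = 2^4 · 7.
Divisors of 112: 1, 2, 4, 7, 8, 14, 16, 28, 56, 112.
Check 57^d mod 113 for each divisor in increasing order:
57^1 ≡ 57 (mod 113)
57^2 ≡ 85 (mod 113)
57^4 ≡ 106 (mod 113)
57^7 ≡ 98 (mod 113)
57^8 ≡ 49 (mod 113)
57^14 ≡ 112 (mod 113)
57^16 ≡ 28 (mod 113)
57^28 ≡ 1 (mod 113) ✓
So ord_113(57) = 28.

28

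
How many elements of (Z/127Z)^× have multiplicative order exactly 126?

36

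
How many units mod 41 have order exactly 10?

4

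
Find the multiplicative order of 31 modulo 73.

By Lagrange's theorem, ord_73(31) divides φ(73) = 73 − 1 = 72 = 2^3 · 3^2.
Divisors of 72: 1, 2, 3, 4, 6, 8, 9, 12, 18, 24, 36, 72.
Evaluate successive powers at the divisors of 72:
31^1 ≡ 31 (mod 73)
31^2 ≡ 12 (mod 73)
31^3 ≡ 7 (mod 73)
31^4 ≡ 71 (mod 73)
31^6 ≡ 49 (mod 73)
31^8 ≡ 4 (mod 73)
31^9 ≡ 51 (mod 73)
31^12 ≡ 65 (mod 73)
31^18 ≡ 46 (mod 73)
31^24 ≡ 64 (mod 73)
31^36 ≡ 72 (mod 73)
31^72 ≡ 1 (mod 73) ✓
The smallest such exponent is 72, so the order of 31 is 72.

72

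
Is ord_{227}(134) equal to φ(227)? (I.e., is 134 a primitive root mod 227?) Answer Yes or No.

No

φ(227) = 227 − 1 = 226 = 2 · 113.
134 is a primitive root mod 227 iff 134^(φ(227)/q) ≢ 1 for every prime q | φ(227), i.e. q ∈ {2, 113}.
134^113 ≡ 1 (mod 227)  [q = 2: ≡ 1 ✗]
134^2 ≡ 23 (mod 227)  [q = 113: ≢ 1 ✓]
The check at q = 2 fails, so 134 generates a proper subgroup.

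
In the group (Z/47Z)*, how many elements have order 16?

0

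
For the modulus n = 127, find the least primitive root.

3

φ(127) = 127 − 1 = 126 = 2 · 3^2 · 7.
Test candidates g = 2, 3, … against the prime factors q ∈ {2, 3, 7} of φ(127): g is a generator iff g^(126/q) ≢ 1 for every such q.
g = 2: 2^63 ≡ 1 — hits 1, so not a primitive root.
g = 3: 3^63 ≡ 126; 3^42 ≡ 107; 3^18 ≡ 4 — none is 1, so 3 is a primitive root.
Hence the least primitive root of 127 is 3.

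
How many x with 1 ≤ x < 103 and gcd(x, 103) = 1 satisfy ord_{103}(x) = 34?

16

φ(103) = 103 − 1 = 102 = 2 · 3 · 17.
(Z/103Z)^× is cyclic (|G| = 102); a cyclic group of order m has exactly φ(d) elements of each order d | m, and none otherwise.
34 = 2 · 17 divides 102, and φ(34) = 16.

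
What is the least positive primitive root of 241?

7

φ(241) = 241 − 1 = 240 = 2^4 · 3 · 5.
Test candidates g = 2, 3, … against the prime factors q ∈ {2, 3, 5} of φ(241): g is a generator iff g^(240/q) ≢ 1 for every such q.
g = 2: 2^120 ≡ 1 — hits 1, so not a primitive root.
g = 3: 3^120 ≡ 1 — hits 1, so not a primitive root.
g = 4: 4^120 ≡ 1 — hits 1, so not a primitive root.
g = 5: 5^120 ≡ 1 — hits 1, so not a primitive root.
g = 6: 6^120 ≡ 1 — hits 1, so not a primitive root.
g = 7: 7^120 ≡ 240; 7^80 ≡ 15; 7^48 ≡ 91 — none is 1, so 7 is a primitive root.
So 7 is the smallest generator of (Z/241Z)^×.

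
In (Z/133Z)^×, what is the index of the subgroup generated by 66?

Since 66 ∈ (Z/133Z)^×, its order divides φ(133) = φ(7·19) = (7−1)·(19−1) = 6·18 = 108 = 2^2 · 3^3.
Divisors of 108: 1, 2, 3, 4, 6, 9, 12, 18, 27, 36, 54, 108.
Compute 66^d (mod 133) for the divisors d until we hit 1:
66^1 ≡ 66
66^2 ≡ 100
66^3 ≡ 83
66^4 ≡ 25
66^6 ≡ 106
66^9 ≡ 20
66^12 ≡ 64
66^18 ≡ 1
So ord_133(66) = 18, hence |⟨66⟩| = 18.
The index is φ(133) / ord(66) = 108 / 18 = 6.

6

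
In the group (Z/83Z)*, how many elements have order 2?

1

φ(83) = 83 − 1 = 82 = 2 · 41.
(Z/83Z)^× is cyclic (|G| = 82); a cyclic group of order m has exactly φ(d) elements of each order d | m, and none otherwise.
2 | 82, and φ(2) = 2 − 1 = 1.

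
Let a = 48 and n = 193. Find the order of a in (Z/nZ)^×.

ord(48) | φ(193) = 193 − 1 = 192 = 2^6 · 3.
Divisors of 192: 1, 2, 3, 4, 6, 8, 12, 16, 24, 32, 48, 64, 96, 192.
Evaluate successive powers at the divisors of 192:
48^1 ≡ 48
48^2 ≡ 181
48^3 ≡ 3
48^4 ≡ 144
48^6 ≡ 9
48^8 ≡ 85
48^12 ≡ 81
48^16 ≡ 84
48^24 ≡ 192
48^32 ≡ 108
48^48 ≡ 1
Hence ord(48) = 48.

48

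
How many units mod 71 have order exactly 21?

0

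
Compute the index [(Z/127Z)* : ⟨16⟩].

ord(16) | φ(127) = 127 − 1 = 126 = 2 · 3^2 · 7.
Divisors of 126: 1, 2, 3, 6, 7, 9, 14, 18, 21, 42, 63, 126.
Evaluate successive powers at the divisors of 126:
16^1 ≡ 16 (mod 127)
16^2 ≡ 2 (mod 127)
16^3 ≡ 32 (mod 127)
16^6 ≡ 8 (mod 127)
16^7 ≡ 1 (mod 127) ✓
Thus |⟨16⟩| = ord(16) = 7.
[(Z/127Z)^× : ⟨16⟩] = 126/7 = 18.

18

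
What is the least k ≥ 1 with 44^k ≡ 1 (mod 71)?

70

Since 44 ∈ (Z/71Z)^×, its order divides φ(71) = 71 − 1 = 70 = 2 · 5 · 7.
Divisors of 70: 1, 2, 5, 7, 10, 14, 35, 70.
Evaluate successive powers at the divisors of 70:
44^1 ≡ 44 (mod 71)
44^2 ≡ 19 (mod 71)
44^5 ≡ 51 (mod 71)
44^7 ≡ 46 (mod 71)
44^10 ≡ 45 (mod 71)
44^14 ≡ 57 (mod 71)
44^35 ≡ 70 (mod 71)
44^70 ≡ 1 (mod 71) ✓
The smallest such exponent is 70, so the order of 44 is 70.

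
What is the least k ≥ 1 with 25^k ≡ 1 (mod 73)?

The order of 25 must divide φ(73) = 73 − 1 = 72 = 2^3 · 3^2.
Divisors of 72: 1, 2, 3, 4, 6, 8, 9, 12, 18, 24, 36, 72.
Evaluate successive powers at the divisors of 72:
25^1 ≡ 25 (mod 73)
25^2 ≡ 41 (mod 73)
25^3 ≡ 3 (mod 73)
25^4 ≡ 2 (mod 73)
25^6 ≡ 9 (mod 73)
25^8 ≡ 4 (mod 73)
25^9 ≡ 27 (mod 73)
25^12 ≡ 8 (mod 73)
25^18 ≡ 72 (mod 73)
25^24 ≡ 64 (mod 73)
25^36 ≡ 1 (mod 73) ✓
Therefore the multiplicative order of 25 modulo 73 is 36.

36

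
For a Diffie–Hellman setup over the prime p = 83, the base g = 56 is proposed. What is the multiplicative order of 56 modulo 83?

Since 56 ∈ (Z/83Z)^×, its order divides φ(83) = 83 − 1 = 82 = 2 · 41.
Divisors of 82: 1, 2, 41, 82.
Check 56^d mod 83 for each divisor in increasing order:
56^1 ≡ 56
56^2 ≡ 65
56^41 ≡ 82
56^82 ≡ 1
Hence ord(56) = 82.

82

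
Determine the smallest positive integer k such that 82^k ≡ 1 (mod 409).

17

By Lagrange's theorem, ord_409(82) divides φ(409) = 409 − 1 = 408 = 2^3 · 3 · 17.
Divisors of 408: 1, 2, 3, 4, 6, 8, 12, 17, 24, 34, 51, 68, 102, 136, 204, 408.
Evaluate successive powers at the divisors of 408:
82^1 ≡ 82
82^2 ≡ 180
82^3 ≡ 36
82^4 ≡ 89
82^6 ≡ 69
82^8 ≡ 150
82^12 ≡ 262
82^17 ≡ 1
Therefore the multiplicative order of 82 modulo 409 is 17.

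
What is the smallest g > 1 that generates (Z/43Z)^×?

φ(43) = 43 − 1 = 42 = 2 · 3 · 7.
Test candidates g = 2, 3, … against the prime factors q ∈ {2, 3, 7} of φ(43): g is a generator iff g^(42/q) ≢ 1 for every such q.
g = 2: 2^21 ≡ 42; 2^14 ≡ 1 — hits 1, so not a primitive root.
g = 3: 3^21 ≡ 42; 3^14 ≡ 36; 3^6 ≡ 41 — none is 1, so 3 is a primitive root.
So 3 is the smallest generator of (Z/43Z)^×.

3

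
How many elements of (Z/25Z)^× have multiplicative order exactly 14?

φ(25) = φ(5^2) = 5·(5−1) = 20 = 2^2 · 5.
(Z/25Z)^× is cyclic (|G| = 20); a cyclic group of order m has exactly φ(d) elements of each order d | m, and none otherwise.
14 does not divide 20, so no element of (Z/25Z)^× has order 14.

0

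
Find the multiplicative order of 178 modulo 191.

By Lagrange's theorem, ord_191(178) divides φ(191) = 191 − 1 = 190 = 2 · 5 · 19.
Divisors of 190: 1, 2, 5, 10, 19, 38, 95, 190.
Test each divisor d:
178^1 ≡ 178 (mod 191)
178^2 ≡ 169 (mod 191)
178^5 ≡ 11 (mod 191)
178^10 ≡ 121 (mod 191)
178^19 ≡ 152 (mod 191)
178^38 ≡ 184 (mod 191)
178^95 ≡ 190 (mod 191)
178^190 ≡ 1 (mod 191) ✓
Therefore the multiplicative order of 178 modulo 191 is 190.

190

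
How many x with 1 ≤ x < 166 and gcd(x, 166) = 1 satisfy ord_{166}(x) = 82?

40

φ(166) = φ(2)·φ(83) = 1·82 = 82 = 2 · 41.
In a cyclic group of order 82, there are φ(d) elements of order d for each divisor d of 82, and zero for non-divisors.
82 = 2 · 41 divides 82, and φ(82) = 40.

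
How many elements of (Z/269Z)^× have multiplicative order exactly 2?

1

φ(269) = 269 − 1 = 268 = 2^2 · 67.
(Z/269Z)^× is cyclic (|G| = 268); a cyclic group of order m has exactly φ(d) elements of each order d | m, and none otherwise.
2 | 268, and φ(2) = 2 − 1 = 1.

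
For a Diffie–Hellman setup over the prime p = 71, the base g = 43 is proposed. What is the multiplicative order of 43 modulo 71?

By Lagrange's theorem, ord_71(43) divides φ(71) = 71 − 1 = 70 = 2 · 5 · 7.
Divisors of 70: 1, 2, 5, 7, 10, 14, 35, 70.
Check 43^d mod 71 for each divisor in increasing order:
43^1 ≡ 43 (mod 71)
43^2 ≡ 3 (mod 71)
43^5 ≡ 32 (mod 71)
43^7 ≡ 25 (mod 71)
43^10 ≡ 30 (mod 71)
43^14 ≡ 57 (mod 71)
43^35 ≡ 1 (mod 71) ✓
Therefore the multiplicative order of 43 modulo 71 is 35.

35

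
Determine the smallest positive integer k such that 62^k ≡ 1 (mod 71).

70

ord(62) | φ(71) = 71 − 1 = 70 = 2 · 5 · 7.
Divisors of 70: 1, 2, 5, 7, 10, 14, 35, 70.
Test each divisor d:
62^1 ≡ 62
62^2 ≡ 10
62^5 ≡ 23
62^7 ≡ 17
62^10 ≡ 32
62^14 ≡ 5
62^35 ≡ 70
62^70 ≡ 1
So ord_71(62) = 70.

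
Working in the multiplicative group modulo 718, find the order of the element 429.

By Lagrange's theorem, ord_718(429) divides φ(718) = φ(2)·φ(359) = 1·358 = 358 = 2 · 179.
Divisors of 358: 1, 2, 179, 358.
Test each divisor d:
429^1 ≡ 429 (mod 718)
429^2 ≡ 233 (mod 718)
429^179 ≡ 717 (mod 718)
429^358 ≡ 1 (mod 718) ✓
So ord_718(429) = 358.

358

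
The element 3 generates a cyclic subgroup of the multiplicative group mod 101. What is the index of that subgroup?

1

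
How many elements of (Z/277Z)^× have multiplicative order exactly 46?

22

φ(277) = 277 − 1 = 276 = 2^2 · 3 · 23.
Since (Z/277Z)^× is cyclic of order 276, the number of elements of order d is φ(d) when d | 276 and 0 otherwise.
46 = 2 · 23 divides 276, and φ(46) = 22.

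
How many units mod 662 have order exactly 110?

40

φ(662) = φ(2)·φ(331) = 1·330 = 330 = 2 · 3 · 5 · 11.
(Z/662Z)^× is cyclic (|G| = 330); a cyclic group of order m has exactly φ(d) elements of each order d | m, and none otherwise.
110 = 2 · 5 · 11 divides 330, and φ(110) = 40.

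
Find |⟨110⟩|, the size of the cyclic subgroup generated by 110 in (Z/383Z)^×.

By Lagrange's theorem, ord_383(110) divides φ(383) = 383 − 1 = 382 = 2 · 191.
Divisors of 382: 1, 2, 191, 382.
Compute 110^d (mod 383) for the divisors d until we hit 1:
110^1 ≡ 110 (mod 383)
110^2 ≡ 227 (mod 383)
110^191 ≡ 1 (mod 383) ✓
Therefore the multiplicative order of 110 modulo 383 is 191.

191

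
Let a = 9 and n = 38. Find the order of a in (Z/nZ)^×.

The order of 9 must divide φ(38) = φ(2)·φ(19) = 1·18 = 18 = 2 · 3^2.
Divisors of 18: 1, 2, 3, 6, 9, 18.
Compute 9^d (mod 38) for the divisors d until we hit 1:
9^1 ≡ 9
9^2 ≡ 5
9^3 ≡ 7
9^6 ≡ 11
9^9 ≡ 1
So ord_38(9) = 9.

9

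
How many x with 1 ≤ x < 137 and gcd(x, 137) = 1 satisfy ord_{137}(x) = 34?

φ(137) = 137 − 1 = 136 = 2^3 · 17.
(Z/137Z)^× is cyclic (|G| = 136); a cyclic group of order m has exactly φ(d) elements of each order d | m, and none otherwise.
34 = 2 · 17 divides 136, and φ(34) = 16.

16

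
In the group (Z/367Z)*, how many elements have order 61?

60

φ(367) = 367 − 1 = 366 = 2 · 3 · 61.
(Z/367Z)^× is cyclic (|G| = 366); a cyclic group of order m has exactly φ(d) elements of each order d | m, and none otherwise.
61 | 366, and φ(61) = 61 − 1 = 60.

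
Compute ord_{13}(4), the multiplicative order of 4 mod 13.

6

ord(4) | φ(13) = 13 − 1 = 12 = 2^2 · 3.
Divisors of 12: 1, 2, 3, 4, 6, 12.
Compute 4^d (mod 13) for the divisors d until we hit 1:
4^1 ≡ 4 (mod 13)
4^2 ≡ 3 (mod 13)
4^3 ≡ 12 (mod 13)
4^4 ≡ 9 (mod 13)
4^6 ≡ 1 (mod 13) ✓
The smallest such exponent is 6, so the order of 4 is 6.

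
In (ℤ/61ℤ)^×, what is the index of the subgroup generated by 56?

4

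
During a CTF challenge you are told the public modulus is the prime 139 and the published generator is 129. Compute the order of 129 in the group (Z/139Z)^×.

By Lagrange's theorem, ord_139(129) divides φ(139) = 139 − 1 = 138 = 2 · 3 · 23.
Divisors of 138: 1, 2, 3, 6, 23, 46, 69, 138.
Check 129^d mod 139 for each divisor in increasing order:
129^1 ≡ 129 (mod 139)
129^2 ≡ 100 (mod 139)
129^3 ≡ 112 (mod 139)
129^6 ≡ 34 (mod 139)
129^23 ≡ 1 (mod 139) ✓
Hence ord(129) = 23.

23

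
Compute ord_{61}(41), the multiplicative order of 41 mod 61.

10

Since 41 ∈ (Z/61Z)^×, its order divides φ(61) = 61 − 1 = 60 = 2^2 · 3 · 5.
Divisors of 60: 1, 2, 3, 4, 5, 6, 10, 12, 15, 20, 30, 60.
Test each divisor d:
41^1 ≡ 41 (mod 61)
41^2 ≡ 34 (mod 61)
41^3 ≡ 52 (mod 61)
41^4 ≡ 58 (mod 61)
41^5 ≡ 60 (mod 61)
41^6 ≡ 20 (mod 61)
41^10 ≡ 1 (mod 61) ✓
Hence ord(41) = 10.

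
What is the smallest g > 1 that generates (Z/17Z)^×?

3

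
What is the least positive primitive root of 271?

6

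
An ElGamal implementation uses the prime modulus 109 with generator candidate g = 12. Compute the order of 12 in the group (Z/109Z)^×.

54

The order of 12 must divide φ(109) = 109 − 1 = 108 = 2^2 · 3^3.
Divisors of 108: 1, 2, 3, 4, 6, 9, 12, 18, 27, 36, 54, 108.
Test each divisor d:
12^1 ≡ 12
12^2 ≡ 35
12^3 ≡ 93
12^4 ≡ 26
12^6 ≡ 38
12^9 ≡ 46
12^12 ≡ 27
12^18 ≡ 45
12^27 ≡ 108
12^36 ≡ 63
12^54 ≡ 1
Therefore the multiplicative order of 12 modulo 109 is 54.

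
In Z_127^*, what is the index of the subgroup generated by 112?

1

By Lagrange's theorem, ord_127(112) divides φ(127) = 127 − 1 = 126 = 2 · 3^2 · 7.
Divisors of 126: 1, 2, 3, 6, 7, 9, 14, 18, 21, 42, 63, 126.
Test each divisor d:
112^1 ≡ 112 (mod 127)
112^2 ≡ 98 (mod 127)
112^3 ≡ 54 (mod 127)
112^6 ≡ 122 (mod 127)
112^7 ≡ 75 (mod 127)
112^9 ≡ 111 (mod 127)
112^14 ≡ 37 (mod 127)
112^18 ≡ 2 (mod 127)
112^21 ≡ 108 (mod 127)
112^42 ≡ 107 (mod 127)
112^63 ≡ 126 (mod 127)
112^126 ≡ 1 (mod 127) ✓
So ord_127(112) = 126, hence |⟨112⟩| = 126.
The index is φ(127) / ord(112) = 126 / 126 = 1.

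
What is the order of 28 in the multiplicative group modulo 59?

29

ord(28) | φ(59) = 59 − 1 = 58 = 2 · 29.
Divisors of 58: 1, 2, 29, 58.
Evaluate successive powers at the divisors of 58:
28^1 ≡ 28 (mod 59)
28^2 ≡ 17 (mod 59)
28^29 ≡ 1 (mod 59) ✓
So ord_59(28) = 29.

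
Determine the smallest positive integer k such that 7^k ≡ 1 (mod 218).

27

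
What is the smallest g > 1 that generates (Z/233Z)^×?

3

φ(233) = 233 − 1 = 232 = 2^3 · 29.
Test candidates g = 2, 3, … against the prime factors q ∈ {2, 29} of φ(233): g is a generator iff g^(232/q) ≢ 1 for every such q.
g = 2: 2^116 ≡ 1 — hits 1, so not a primitive root.
g = 3: 3^116 ≡ 232; 3^8 ≡ 37 — none is 1, so 3 is a primitive root.
The smallest primitive root modulo 233 is 3.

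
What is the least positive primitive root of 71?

7

φ(71) = 71 − 1 = 70 = 2 · 5 · 7.
Test candidates g = 2, 3, … against the prime factors q ∈ {2, 5, 7} of φ(71): g is a generator iff g^(70/q) ≢ 1 for every such q.
g = 2: 2^35 ≡ 1 — hits 1, so not a primitive root.
g = 3: 3^35 ≡ 1 — hits 1, so not a primitive root.
g = 4: 4^35 ≡ 1 — hits 1, so not a primitive root.
g = 5: 5^35 ≡ 1 — hits 1, so not a primitive root.
g = 6: 6^35 ≡ 1 — hits 1, so not a primitive root.
g = 7: 7^35 ≡ 70; 7^14 ≡ 54; 7^10 ≡ 45 — none is 1, so 7 is a primitive root.
The smallest primitive root modulo 71 is 7.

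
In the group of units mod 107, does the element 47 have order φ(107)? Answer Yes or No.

No

φ(107) = 107 − 1 = 106 = 2 · 53.
Test 47^(106/q) mod 107 for each prime factor q of 106:
47^53 ≡ 1 (mod 107)  [q = 2: ≡ 1 ✗]
47^2 ≡ 69 (mod 107)  [q = 53: ≢ 1 ✓]
47^53 ≡ 1 shows ord(47) | 53, strictly less than φ(107); not a primitive root.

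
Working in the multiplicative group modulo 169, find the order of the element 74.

By Lagrange's theorem, ord_169(74) divides φ(169) = φ(13^2) = 13·(13−1) = 156 = 2^2 · 3 · 13.
Divisors of 156: 1, 2, 3, 4, 6, 12, 13, 26, 39, 52, 78, 156.
Check 74^d mod 169 for each divisor in increasing order:
74^1 ≡ 74 (mod 169)
74^2 ≡ 68 (mod 169)
74^3 ≡ 131 (mod 169)
74^4 ≡ 61 (mod 169)
74^6 ≡ 92 (mod 169)
74^12 ≡ 14 (mod 169)
74^13 ≡ 22 (mod 169)
74^26 ≡ 146 (mod 169)
74^39 ≡ 1 (mod 169) ✓
Therefore the multiplicative order of 74 modulo 169 is 39.

39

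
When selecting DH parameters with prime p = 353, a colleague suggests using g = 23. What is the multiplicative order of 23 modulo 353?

176

ord(23) | φ(353) = 353 − 1 = 352 = 2^5 · 11.
Divisors of 352: 1, 2, 4, 8, 11, 16, 22, 32, 44, 88, 176, 352.
Check 23^d mod 353 for each divisor in increasing order:
23^1 ≡ 23 (mod 353)
23^2 ≡ 176 (mod 353)
23^4 ≡ 265 (mod 353)
23^8 ≡ 331 (mod 353)
23^11 ≡ 253 (mod 353)
23^16 ≡ 131 (mod 353)
23^22 ≡ 116 (mod 353)
23^32 ≡ 217 (mod 353)
23^44 ≡ 42 (mod 353)
23^88 ≡ 352 (mod 353)
23^176 ≡ 1 (mod 353) ✓
So ord_353(23) = 176.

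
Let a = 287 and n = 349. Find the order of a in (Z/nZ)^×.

ord(287) | φ(349) = 349 − 1 = 348 = 2^2 · 3 · 29.
Divisors of 348: 1, 2, 3, 4, 6, 12, 29, 58, 87, 116, 174, 348.
Compute 287^d (mod 349) for the divisors d until we hit 1:
287^1 ≡ 287 (mod 349)
287^2 ≡ 5 (mod 349)
287^3 ≡ 39 (mod 349)
287^4 ≡ 25 (mod 349)
287^6 ≡ 125 (mod 349)
287^12 ≡ 269 (mod 349)
287^29 ≡ 325 (mod 349)
287^58 ≡ 227 (mod 349)
287^87 ≡ 136 (mod 349)
287^116 ≡ 226 (mod 349)
287^174 ≡ 348 (mod 349)
287^348 ≡ 1 (mod 349) ✓
The smallest such exponent is 348, so the order of 287 is 348.

348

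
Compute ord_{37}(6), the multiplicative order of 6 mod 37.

Since 6 ∈ (Z/37Z)^×, its order divides φ(37) = 37 − 1 = 36 = 2^2 · 3^2.
Divisors of 36: 1, 2, 3, 4, 6, 9, 12, 18, 36.
Test each divisor d:
6^1 ≡ 6 (mod 37)
6^2 ≡ 36 (mod 37)
6^3 ≡ 31 (mod 37)
6^4 ≡ 1 (mod 37) ✓
Therefore the multiplicative order of 6 modulo 37 is 4.

4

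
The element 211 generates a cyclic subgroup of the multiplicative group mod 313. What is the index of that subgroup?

1

ord(211) | φ(313) = 313 − 1 = 312 = 2^3 · 3 · 13.
Divisors of 312: 1, 2, 3, 4, 6, 8, 12, 13, 24, 26, 39, 52, 78, 104, 156, 312.
Evaluate successive powers at the divisors of 312:
211^1 ≡ 211
211^2 ≡ 75
211^3 ≡ 175
211^4 ≡ 304
211^6 ≡ 264
211^8 ≡ 81
211^12 ≡ 210
211^13 ≡ 177
211^24 ≡ 280
211^26 ≡ 29
211^39 ≡ 125
211^52 ≡ 215
211^78 ≡ 288
211^104 ≡ 214
211^156 ≡ 312
211^312 ≡ 1
The order of 211 is 312, so the subgroup it generates has 312 elements.
[(Z/313Z)^× : ⟨211⟩] = 312/312 = 1.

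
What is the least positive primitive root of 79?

3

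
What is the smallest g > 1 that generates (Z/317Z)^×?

2

φ(317) = 317 − 1 = 316 = 2^2 · 79.
Test candidates g = 2, 3, … against the prime factors q ∈ {2, 79} of φ(317): g is a generator iff g^(316/q) ≢ 1 for every such q.
g = 2: 2^158 ≡ 316; 2^4 ≡ 16 — none is 1, so 2 is a primitive root.
So 2 is the smallest generator of (Z/317Z)^×.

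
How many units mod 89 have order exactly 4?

2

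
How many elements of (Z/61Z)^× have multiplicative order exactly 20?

8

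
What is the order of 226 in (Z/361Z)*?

171

By Lagrange's theorem, ord_361(226) divides φ(361) = φ(19^2) = 19·(19−1) = 342 = 2 · 3^2 · 19.
Divisors of 342: 1, 2, 3, 6, 9, 18, 19, 38, 57, 114, 171, 342.
Test each divisor d:
226^1 ≡ 226 (mod 361)
226^2 ≡ 175 (mod 361)
226^3 ≡ 201 (mod 361)
226^6 ≡ 330 (mod 361)
226^9 ≡ 267 (mod 361)
226^18 ≡ 172 (mod 361)
226^19 ≡ 245 (mod 361)
226^38 ≡ 99 (mod 361)
226^57 ≡ 68 (mod 361)
226^114 ≡ 292 (mod 361)
226^171 ≡ 1 (mod 361) ✓
The smallest such exponent is 171, so the order of 226 is 171.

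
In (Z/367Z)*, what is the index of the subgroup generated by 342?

3

Since 342 ∈ (Z/367Z)^×, its order divides φ(367) = 367 − 1 = 366 = 2 · 3 · 61.
Divisors of 366: 1, 2, 3, 6, 61, 122, 183, 366.
Test each divisor d:
342^1 ≡ 342
342^2 ≡ 258
342^3 ≡ 156
342^6 ≡ 114
342^61 ≡ 366
342^122 ≡ 1
Thus |⟨342⟩| = ord(342) = 122.
Index = |(Z/367Z)^×| / |⟨342⟩| = 366 / 122 = 3.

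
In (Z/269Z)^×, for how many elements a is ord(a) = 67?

66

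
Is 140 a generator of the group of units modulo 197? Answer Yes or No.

Yes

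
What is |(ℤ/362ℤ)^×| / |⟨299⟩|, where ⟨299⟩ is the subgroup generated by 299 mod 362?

1

ord(299) | φ(362) = φ(2)·φ(181) = 1·180 = 180 = 2^2 · 3^2 · 5.
Divisors of 180: 1, 2, 3, 4, 5, 6, 9, 10, 12, 15, 18, 20, 30, 36, 45, 60, 90, 180.
Evaluate successive powers at the divisors of 180:
299^1 ≡ 299 (mod 362)
299^2 ≡ 349 (mod 362)
299^3 ≡ 95 (mod 362)
299^4 ≡ 169 (mod 362)
299^5 ≡ 213 (mod 362)
299^6 ≡ 337 (mod 362)
299^9 ≡ 159 (mod 362)
299^10 ≡ 119 (mod 362)
299^12 ≡ 263 (mod 362)
299^15 ≡ 7 (mod 362)
299^18 ≡ 303 (mod 362)
299^20 ≡ 43 (mod 362)
299^30 ≡ 49 (mod 362)
299^36 ≡ 223 (mod 362)
299^45 ≡ 343 (mod 362)
299^60 ≡ 229 (mod 362)
299^90 ≡ 361 (mod 362)
299^180 ≡ 1 (mod 362) ✓
So ord_362(299) = 180, hence |⟨299⟩| = 180.
[(Z/362Z)^× : ⟨299⟩] = 180/180 = 1.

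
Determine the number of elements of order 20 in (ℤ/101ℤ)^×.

φ(101) = 101 − 1 = 100 = 2^2 · 5^2.
Since (Z/101Z)^× is cyclic of order 100, the number of elements of order d is φ(d) when d | 100 and 0 otherwise.
20 = 2^2 · 5 divides 100, and φ(20) = 8.

8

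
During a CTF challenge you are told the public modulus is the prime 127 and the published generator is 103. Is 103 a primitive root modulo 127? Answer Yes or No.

No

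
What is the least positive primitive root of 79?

φ(79) = 79 − 1 = 78 = 2 · 3 · 13.
g is a primitive root iff g^(78/q) ≢ 1 (mod 79) for each prime q ∈ {2, 3, 13}.
g = 2: 2^39 ≡ 1 — hits 1, so not a primitive root.
g = 3: 3^39 ≡ 78; 3^26 ≡ 23; 3^6 ≡ 18 — none is 1, so 3 is a primitive root.
So 3 is the smallest generator of (Z/79Z)^×.

3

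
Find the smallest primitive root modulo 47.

φ(47) = 47 − 1 = 46 = 2 · 23.
g is a primitive root iff g^(46/q) ≢ 1 (mod 47) for each prime q ∈ {2, 23}.
g = 2: 2^23 ≡ 1 — hits 1, so not a primitive root.
g = 3: 3^23 ≡ 1 — hits 1, so not a primitive root.
g = 4: 4^23 ≡ 1 — hits 1, so not a primitive root.
g = 5: 5^23 ≡ 46; 5^2 ≡ 25 — none is 1, so 5 is a primitive root.
So 5 is the smallest generator of (Z/47Z)^×.

5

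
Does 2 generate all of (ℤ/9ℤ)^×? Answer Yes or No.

Yes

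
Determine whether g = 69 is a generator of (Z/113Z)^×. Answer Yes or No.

No

φ(113) = 113 − 1 = 112 = 2^4 · 7.
An element g generates (Z/113Z)^× iff g^(112/q) ≢ 1 (mod 113) for each prime q ∈ {2, 7}.
69^56 ≡ 1 (mod 113)  [q = 2: ≡ 1 ✗]
69^16 ≡ 1 (mod 113)  [q = 7: ≡ 1 ✗]
Since 69^56 ≡ 1, the order of 69 divides 56 < 112, so 69 is not a primitive root.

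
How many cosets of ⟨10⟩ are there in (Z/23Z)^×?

1

By Lagrange's theorem, ord_23(10) divides φ(23) = 23 − 1 = 22 = 2 · 11.
Divisors of 22: 1, 2, 11, 22.
Compute 10^d (mod 23) for the divisors d until we hit 1:
10^1 ≡ 10
10^2 ≡ 8
10^11 ≡ 22
10^22 ≡ 1
So ord_23(10) = 22, hence |⟨10⟩| = 22.
Index = |(Z/23Z)^×| / |⟨10⟩| = 22 / 22 = 1.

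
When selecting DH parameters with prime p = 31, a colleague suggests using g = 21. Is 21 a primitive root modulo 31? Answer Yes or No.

Yes

φ(31) = 31 − 1 = 30 = 2 · 3 · 5.
Test 21^(30/q) mod 31 for each prime factor q of 30:
21^15 ≡ 30 (mod 31)  [q = 2: ≢ 1 ✓]
21^10 ≡ 5 (mod 31)  [q = 3: ≢ 1 ✓]
21^6 ≡ 2 (mod 31)  [q = 5: ≢ 1 ✓]
None equal 1, so ord_31(21) = 30: 21 is a primitive root.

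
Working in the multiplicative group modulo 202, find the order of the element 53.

100

The order of 53 must divide φ(202) = φ(2)·φ(101) = 1·100 = 100 = 2^2 · 5^2.
Divisors of 100: 1, 2, 4, 5, 10, 20, 25, 50, 100.
Check 53^d mod 202 for each divisor in increasing order:
53^1 ≡ 53 (mod 202)
53^2 ≡ 183 (mod 202)
53^4 ≡ 159 (mod 202)
53^5 ≡ 145 (mod 202)
53^10 ≡ 17 (mod 202)
53^20 ≡ 87 (mod 202)
53^25 ≡ 91 (mod 202)
53^50 ≡ 201 (mod 202)
53^100 ≡ 1 (mod 202) ✓
The smallest such exponent is 100, so the order of 53 is 100.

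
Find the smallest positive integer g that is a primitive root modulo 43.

3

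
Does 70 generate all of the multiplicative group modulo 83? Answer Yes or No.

No

φ(83) = 83 − 1 = 82 = 2 · 41.
Test 70^(82/q) mod 83 for each prime factor q of 82:
70^41 ≡ 1 (mod 83)  [q = 2: ≡ 1 ✗]
70^2 ≡ 3 (mod 83)  [q = 41: ≢ 1 ✓]
The check at q = 2 fails, so 70 generates a proper subgroup.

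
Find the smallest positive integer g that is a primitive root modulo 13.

φ(13) = 13 − 1 = 12 = 2^2 · 3.
Test candidates g = 2, 3, … against the prime factors q ∈ {2, 3} of φ(13): g is a generator iff g^(12/q) ≢ 1 for every such q.
g = 2: 2^6 ≡ 12; 2^4 ≡ 3 — none is 1, so 2 is a primitive root.
So 2 is the smallest generator of (Z/13Z)^×.

2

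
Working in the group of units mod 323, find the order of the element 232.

144

By Lagrange's theorem, ord_323(232) divides φ(323) = φ(17·19) = (17−1)·(19−1) = 16·18 = 288 = 2^5 · 3^2.
Divisors of 288: 1, 2, 3, 4, 6, 8, 9, 12, 16, 18, 24, 32, 36, 48, 72, 96, 144, 288.
Check 232^d mod 323 for each divisor in increasing order:
232^1 ≡ 232
232^2 ≡ 206
232^3 ≡ 311
232^4 ≡ 123
232^6 ≡ 144
232^8 ≡ 271
232^9 ≡ 210
232^12 ≡ 64
232^16 ≡ 120
232^18 ≡ 172
232^24 ≡ 220
232^32 ≡ 188
232^36 ≡ 191
232^48 ≡ 273
232^72 ≡ 305
232^96 ≡ 239
232^144 ≡ 1
Hence ord(232) = 144.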